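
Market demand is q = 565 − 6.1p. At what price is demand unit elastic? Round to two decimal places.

For linear demand q = a − bp, E = −bp/(a − bp). |E| = 1 ⇒ bp = a − bp ⇒ p = a/(2b).
p = 565/(2·6.1) ≈ 46.31.

46.31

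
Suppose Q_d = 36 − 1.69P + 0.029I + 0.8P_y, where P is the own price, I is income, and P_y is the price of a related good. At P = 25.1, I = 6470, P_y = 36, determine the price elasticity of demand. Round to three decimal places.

Q_d = 36 − 1.69(25.1) + 0.029(6470) + 0.8(36) = 36 − 42.419 + 187.63 + 28.8 = 210.011.
∂Q_d/∂P = −1.69, so E_p = (−1.69)·(25.1/210.011) ≈ -0.202.
|E_p| < 1: demand is inelastic.

-0.202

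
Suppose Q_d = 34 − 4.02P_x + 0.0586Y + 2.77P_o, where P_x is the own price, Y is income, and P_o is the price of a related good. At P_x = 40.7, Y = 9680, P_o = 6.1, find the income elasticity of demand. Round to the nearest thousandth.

Evaluating quantity at (P_x, Y, P_o) gives Q_d = 34 − 4.02(40.7) + 0.0586(9680) + 2.77(6.1) = 34 − 163.614 + 567.248 + 16.897 = 454.531.
∂Q_d/∂Y = +0.0586, so E_I = 0.0586·(9680/454.531) ≈ 1.248.
E_I > 1: normal good (luxury).

1.248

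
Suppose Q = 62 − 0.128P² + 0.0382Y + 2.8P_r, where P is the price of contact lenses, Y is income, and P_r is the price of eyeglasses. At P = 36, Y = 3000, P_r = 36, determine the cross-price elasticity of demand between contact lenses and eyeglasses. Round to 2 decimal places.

0.90

First evaluate Q: 62 − 0.128(36)² + 0.0382(3000) + 2.8(36) = 62 − 165.888 + 114.6 + 100.8 = 111.512.
∂Q/∂P_r = +2.8, so E_xy = 2.8·(36/111.512) ≈ 0.90.
E_xy > 0: the goods are substitutes.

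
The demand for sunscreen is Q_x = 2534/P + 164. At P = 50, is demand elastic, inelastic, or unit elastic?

At P = 50, Q_x = 214.68.
dQ_x/dP = −2534/P² = −1.0136.
Point elasticity E = (dQ_x/dP)·(P/Q_x) = -1.0136 × 50/214.68 ≈ -0.236.
|E| ≈ 0.236 < 1, so demand is inelastic.

inelastic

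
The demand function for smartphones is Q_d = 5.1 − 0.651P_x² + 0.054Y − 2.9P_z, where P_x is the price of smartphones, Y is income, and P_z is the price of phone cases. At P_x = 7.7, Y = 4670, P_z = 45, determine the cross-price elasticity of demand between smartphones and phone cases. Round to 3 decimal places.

-1.480

Substituting, Q_d = 5.1 − 0.651(7.7)² + 0.054(4670) − 2.9(45) = 5.1 − 38.5978 + 252.18 − 130.5 = 88.1822.
∂Q_d/∂P_z = −2.9, so E_xy = -2.9·(45/88.1822) ≈ -1.480.
E_xy < 0: the goods are complements.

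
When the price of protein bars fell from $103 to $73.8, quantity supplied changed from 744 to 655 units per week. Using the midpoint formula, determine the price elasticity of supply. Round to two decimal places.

0.39

%ΔQ = (655 − 744)/[(744 + 655)/2] = -89/699.5 ≈ -0.1272.
%ΔP = (73.8 − 103)/[(103 + 73.8)/2] = -29.2/88.4 ≈ -0.3303.
Arc elasticity E = %ΔQ/%ΔP ≈ -0.1272/-0.3303 ≈ 0.39.
|E| < 1: supply is inelastic over this range.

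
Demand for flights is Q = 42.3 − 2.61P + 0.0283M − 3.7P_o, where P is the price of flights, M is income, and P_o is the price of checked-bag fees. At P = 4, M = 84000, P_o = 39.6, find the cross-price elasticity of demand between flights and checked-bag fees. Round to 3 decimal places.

Q = 42.3 − 2.61(4) + 0.0283(84000) − 3.7(39.6) = 42.3 − 10.44 + 2377.2 − 146.52 = 2262.54.
∂Q/∂P_o = −3.7, so E_xy = -3.7·(39.6/2262.54) ≈ -0.065.
E_xy < 0: the goods are complements.

-0.065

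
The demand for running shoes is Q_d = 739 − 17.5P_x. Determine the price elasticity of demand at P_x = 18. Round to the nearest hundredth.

At P_x = 18, Q_d = 424.
dQ_d/dP_x = −17.5.
Point elasticity E = (dQ_d/dP_x)·(P_x/Q_d) = -17.5 × 18/424 ≈ -0.74.
|E| < 1, so demand is inelastic at this price.

-0.74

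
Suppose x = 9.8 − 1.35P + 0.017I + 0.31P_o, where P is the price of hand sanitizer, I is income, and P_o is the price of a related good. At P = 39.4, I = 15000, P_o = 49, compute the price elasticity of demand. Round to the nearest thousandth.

x = 9.8 − 1.35(39.4) + 0.017(15000) + 0.31(49) = 9.8 − 53.19 + 255 + 15.19 = 226.8.
∂x/∂P = −1.35, so E_p = (−1.35)·(39.4/226.8) ≈ -0.235.
|E_p| < 1: demand is inelastic.

-0.235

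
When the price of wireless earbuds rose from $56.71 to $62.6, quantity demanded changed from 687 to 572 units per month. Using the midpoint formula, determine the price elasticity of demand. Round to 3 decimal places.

-1.850

%ΔQ = (572 − 687)/[(687 + 572)/2] = -115/629.5 ≈ -0.1827.
%Δp = (62.6 − 56.71)/[(56.71 + 62.6)/2] = 5.89/59.655 ≈ 0.0987.
Arc elasticity E = %ΔQ/%Δp ≈ -0.1827/0.0987 ≈ -1.850.
|E| > 1: demand is elastic over this range.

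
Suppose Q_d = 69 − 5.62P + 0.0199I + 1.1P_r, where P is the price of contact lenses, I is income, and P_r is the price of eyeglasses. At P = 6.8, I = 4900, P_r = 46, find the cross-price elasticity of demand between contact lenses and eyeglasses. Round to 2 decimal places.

Evaluating quantity at (P, I, P_r) gives Q_d = 69 − 5.62(6.8) + 0.0199(4900) + 1.1(46) = 69 − 38.216 + 97.51 + 50.6 = 178.894.
∂Q_d/∂P_r = +1.1, so E_xy = 1.1·(46/178.894) ≈ 0.28.
E_xy > 0: the goods are substitutes.

0.28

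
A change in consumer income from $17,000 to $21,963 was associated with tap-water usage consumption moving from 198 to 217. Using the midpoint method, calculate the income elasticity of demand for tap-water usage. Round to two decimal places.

0.36

%ΔQ = (217 − 198)/[(198+217)/2] = 19/207.5 ≈ 0.0916.
%ΔI = (21,963 − 17,000)/[(17,000+21,963)/2] = 4963/19481.5 ≈ 0.2548.
E_I = %ΔQ/%ΔI ≈ 0.36.
E_I ∈ (0,1): normal good (necessity).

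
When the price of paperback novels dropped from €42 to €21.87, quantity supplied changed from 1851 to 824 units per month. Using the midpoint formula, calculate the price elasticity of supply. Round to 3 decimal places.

%Δq = (824 − 1851)/[(1851 + 824)/2] = -1027/1337.5 ≈ -0.7679.
%Δp = (21.87 − 42)/[(42 + 21.87)/2] = -20.13/31.935 ≈ -0.6303.
Arc elasticity E = %Δq/%Δp ≈ -0.7679/-0.6303 ≈ 1.218.
|E| > 1: supply is elastic over this range.

1.218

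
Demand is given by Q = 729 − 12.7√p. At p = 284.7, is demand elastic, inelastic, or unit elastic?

inelastic

At p = 284.7, Q = 514.7122.
dQ/dp = −12.7/(2√p) = −12.7/(2·16.8731).
Point elasticity E = (dQ/dp)·(p/Q) = -0.3763 × 284.7/514.7122 ≈ -0.208.
|E| ≈ 0.208 < 1, so demand is inelastic.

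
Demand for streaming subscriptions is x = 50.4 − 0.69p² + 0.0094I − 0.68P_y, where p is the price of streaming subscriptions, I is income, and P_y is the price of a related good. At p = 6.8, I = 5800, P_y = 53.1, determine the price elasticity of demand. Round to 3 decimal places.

Substituting, x = 50.4 − 0.69(6.8)² + 0.0094(5800) − 0.68(53.1) = 50.4 − 31.9056 + 54.52 − 36.108 = 36.9064.
∂x/∂p = −2·0.69·p = -9.384, so E_p = -9.384·(6.8/36.9064) ≈ -1.729.
|E_p| > 1: demand is elastic.

-1.729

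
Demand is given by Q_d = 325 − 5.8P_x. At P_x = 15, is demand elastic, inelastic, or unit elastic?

inelastic

At P_x = 15, Q_d = 238.
dQ_d/dP_x = −5.8.
Point elasticity E = (dQ_d/dP_x)·(P_x/Q_d) = -5.8 × 15/238 ≈ -0.366.
|E| ≈ 0.366 < 1, so demand is inelastic.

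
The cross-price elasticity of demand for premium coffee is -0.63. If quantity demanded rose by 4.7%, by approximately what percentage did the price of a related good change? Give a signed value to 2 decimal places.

%ΔQ ≈ E × %ΔP_y ⇒ %ΔP_y = %ΔQ / E = (4.7%)/(-0.63) ≈ -7.46%.

-7.46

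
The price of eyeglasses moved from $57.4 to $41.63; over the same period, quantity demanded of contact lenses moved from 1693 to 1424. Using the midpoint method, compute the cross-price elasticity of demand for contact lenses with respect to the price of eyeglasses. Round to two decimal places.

0.54

%ΔQ_x = (1424 − 1693)/[(1693+1424)/2] = -269/1558.5 ≈ -0.1726.
%ΔP_y = (41.63 − 57.4)/[(57.4+41.63)/2] ≈ -0.3185.
E_xy = -0.1726/-0.3185 ≈ 0.54.
E_xy > 0, so contact lenses and eyeglasses are substitutes.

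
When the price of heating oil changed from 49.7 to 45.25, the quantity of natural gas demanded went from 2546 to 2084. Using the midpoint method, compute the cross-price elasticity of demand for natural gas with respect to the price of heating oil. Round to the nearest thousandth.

%ΔQ_x = (2084 − 2546)/[(2546+2084)/2] = -462/2315 ≈ -0.1996.
%ΔP_y = (45.25 − 49.7)/[(49.7+45.25)/2] ≈ -0.0937.
E_xy = -0.1996/-0.0937 ≈ 2.129.
E_xy > 0, so natural gas and heating oil are substitutes.

2.129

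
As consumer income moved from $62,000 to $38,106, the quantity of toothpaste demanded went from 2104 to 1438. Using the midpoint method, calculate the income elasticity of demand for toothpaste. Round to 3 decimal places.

0.788

%ΔQ = (1438 − 2104)/[(2104+1438)/2] = -666/1771 ≈ -0.3761.
%ΔM = (38,106 − 62,000)/[(62,000+38,106)/2] = -23894/50053 ≈ -0.4774.
E_I = %ΔQ/%ΔM ≈ 0.788.
E_I ∈ (0,1): normal good (necessity).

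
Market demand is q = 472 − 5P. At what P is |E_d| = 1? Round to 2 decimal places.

47.20

For linear demand q = a − bP, E = −bP/(a − bP). |E| = 1 ⇒ bP = a − bP ⇒ P = a/(2b).
P = 472/(2·5) = 47.20.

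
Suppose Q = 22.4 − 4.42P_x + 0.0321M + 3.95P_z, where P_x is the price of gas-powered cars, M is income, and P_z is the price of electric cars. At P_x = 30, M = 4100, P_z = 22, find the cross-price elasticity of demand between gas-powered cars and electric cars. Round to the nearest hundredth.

0.80

At the given point, Q = 22.4 − 4.42(30) + 0.0321(4100) + 3.95(22) = 22.4 − 132.6 + 131.61 + 86.9 = 108.31.
∂Q/∂P_z = +3.95, so E_xy = 3.95·(22/108.31) ≈ 0.80.
E_xy > 0: the goods are substitutes.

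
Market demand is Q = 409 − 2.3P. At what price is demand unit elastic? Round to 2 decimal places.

88.91

For linear demand Q = a − bP, E = −bP/(a − bP). |E| = 1 ⇒ bP = a − bP ⇒ P = a/(2b).
P = 409/(2·2.3) ≈ 88.91.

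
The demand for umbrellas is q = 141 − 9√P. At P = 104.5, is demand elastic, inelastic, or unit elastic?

At P = 104.5, q = 48.9973.
dq/dP = −9/(2√P) = −9/(2·10.2225).
Point elasticity E = (dq/dP)·(P/q) = -0.4402 × 104.5/48.9973 ≈ -0.939.
|E| ≈ 0.939 < 1, so demand is inelastic.

inelastic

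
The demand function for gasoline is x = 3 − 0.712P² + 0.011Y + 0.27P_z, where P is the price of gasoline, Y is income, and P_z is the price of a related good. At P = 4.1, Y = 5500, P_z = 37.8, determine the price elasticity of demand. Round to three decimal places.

-0.388

At the given point, x = 3 − 0.712(4.1)² + 0.011(5500) + 0.27(37.8) = 3 − 11.9687 + 60.5 + 10.206 = 61.7373.
∂x/∂P = −2·0.712·P = -5.8384, so E_p = -5.8384·(4.1/61.7373) ≈ -0.388.
|E_p| < 1: demand is inelastic.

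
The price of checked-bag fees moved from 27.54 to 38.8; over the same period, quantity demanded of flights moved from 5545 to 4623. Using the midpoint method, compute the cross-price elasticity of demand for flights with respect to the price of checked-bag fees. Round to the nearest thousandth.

-0.534

%ΔQ_x = (4623 − 5545)/[(5545+4623)/2] = -922/5084 ≈ -0.1814.
%ΔP_y = (38.8 − 27.54)/[(27.54+38.8)/2] ≈ 0.3395.
E_xy = -0.1814/0.3395 ≈ -0.534.
E_xy < 0, so flights and checked-bag fees are complements.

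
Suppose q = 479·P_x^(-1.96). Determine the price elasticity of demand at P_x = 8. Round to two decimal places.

For a Cobb–Douglas (constant-elasticity) form q = A·P_x^α·…, the elasticity with respect to P_x equals the exponent α at every point.
Here the exponent on P_x is -1.96, so the price elasticity of demand is -1.96.

-1.96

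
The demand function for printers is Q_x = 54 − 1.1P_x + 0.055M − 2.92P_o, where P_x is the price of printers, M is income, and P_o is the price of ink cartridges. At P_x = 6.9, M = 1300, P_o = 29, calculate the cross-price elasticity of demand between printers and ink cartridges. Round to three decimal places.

Substituting, Q_x = 54 − 1.1(6.9) + 0.055(1300) − 2.92(29) = 54 − 7.59 + 71.5 − 84.68 = 33.23.
∂Q_x/∂P_o = −2.92, so E_xy = -2.92·(29/33.23) ≈ -2.548.
E_xy < 0: the goods are complements.

-2.548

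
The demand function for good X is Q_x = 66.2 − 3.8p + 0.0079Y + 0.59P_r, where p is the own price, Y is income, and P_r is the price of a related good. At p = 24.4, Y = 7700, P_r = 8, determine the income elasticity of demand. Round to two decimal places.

1.56

At the given point, Q_x = 66.2 − 3.8(24.4) + 0.0079(7700) + 0.59(8) = 66.2 − 92.72 + 60.83 + 4.72 = 39.03.
∂Q_x/∂Y = +0.0079, so E_I = 0.0079·(7700/39.03) ≈ 1.56.
E_I > 1: normal good (luxury).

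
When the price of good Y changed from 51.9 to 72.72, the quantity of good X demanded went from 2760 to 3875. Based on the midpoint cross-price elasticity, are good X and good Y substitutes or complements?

substitutes

%ΔQ_x = (3875 − 2760)/[(2760+3875)/2] = 1115/3317.5 ≈ 0.3361.
%ΔP_y = (72.72 − 51.9)/[(51.9+72.72)/2] ≈ 0.3341.
E_xy = 0.3361/0.3341 ≈ 1.006.
E_xy > 0, so the goods are substitutes.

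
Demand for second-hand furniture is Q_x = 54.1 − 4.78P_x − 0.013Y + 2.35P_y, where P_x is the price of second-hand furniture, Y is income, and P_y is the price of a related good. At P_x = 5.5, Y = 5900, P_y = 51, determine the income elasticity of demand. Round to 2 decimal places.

-1.08

Q_x = 54.1 − 4.78(5.5) − 0.013(5900) + 2.35(51) = 54.1 − 26.29 − 76.7 + 119.85 = 70.96.
∂Q_x/∂Y = −0.013, so E_I = -0.013·(5900/70.96) ≈ -1.08.
E_I < 0: inferior good.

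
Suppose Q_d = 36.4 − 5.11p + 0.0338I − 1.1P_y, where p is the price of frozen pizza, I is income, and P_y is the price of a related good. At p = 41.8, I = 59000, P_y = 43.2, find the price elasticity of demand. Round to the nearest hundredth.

-0.12

Substituting, Q_d = 36.4 − 5.11(41.8) + 0.0338(59000) − 1.1(43.2) = 36.4 − 213.598 + 1994.2 − 47.52 = 1769.482.
∂Q_d/∂p = −5.11, so E_p = (−5.11)·(41.8/1769.482) ≈ -0.12.
|E_p| < 1: demand is inelastic.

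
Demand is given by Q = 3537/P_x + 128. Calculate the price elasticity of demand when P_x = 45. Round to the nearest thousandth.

At P_x = 45, Q = 206.6.
dQ/dP_x = −3537/P_x² = −1.7467.
Point elasticity E = (dQ/dP_x)·(P_x/Q) = -1.7467 × 45/206.6 ≈ -0.380.
|E| < 1, so demand is inelastic at this price.

-0.380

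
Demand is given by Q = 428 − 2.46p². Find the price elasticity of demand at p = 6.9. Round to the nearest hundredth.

-0.75

At p = 6.9, Q = 310.8794.
dQ/dp = −2·2.46·p = −33.948.
Point elasticity E = (dQ/dp)·(p/Q) = -33.948 × 6.9/310.8794 ≈ -0.75.
|E| < 1, so demand is inelastic at this price.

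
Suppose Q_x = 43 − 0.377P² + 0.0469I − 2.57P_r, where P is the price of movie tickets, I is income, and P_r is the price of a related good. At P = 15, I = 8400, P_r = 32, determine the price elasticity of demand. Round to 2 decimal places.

Evaluating quantity at (P, I, P_r) gives Q_x = 43 − 0.377(15)² + 0.0469(8400) − 2.57(32) = 43 − 84.825 + 393.96 − 82.24 = 269.895.
∂Q_x/∂P = −2·0.377·P = -11.31, so E_p = -11.31·(15/269.895) ≈ -0.63.
|E_p| < 1: demand is inelastic.

-0.63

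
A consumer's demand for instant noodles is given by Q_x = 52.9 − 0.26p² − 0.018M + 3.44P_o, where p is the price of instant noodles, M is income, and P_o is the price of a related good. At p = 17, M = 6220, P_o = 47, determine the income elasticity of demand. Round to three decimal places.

First evaluate Q_x: 52.9 − 0.26(17)² − 0.018(6220) + 3.44(47) = 52.9 − 75.14 − 111.96 + 161.68 = 27.48.
∂Q_x/∂M = −0.018, so E_I = -0.018·(6220/27.48) ≈ -4.074.
E_I < 0: inferior good.

-4.074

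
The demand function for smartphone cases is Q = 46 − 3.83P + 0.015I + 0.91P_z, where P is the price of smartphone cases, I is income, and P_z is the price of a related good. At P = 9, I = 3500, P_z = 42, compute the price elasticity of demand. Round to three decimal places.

At the given point, Q = 46 − 3.83(9) + 0.015(3500) + 0.91(42) = 46 − 34.47 + 52.5 + 38.22 = 102.25.
∂Q/∂P = −3.83, so E_p = (−3.83)·(9/102.25) ≈ -0.337.
|E_p| < 1: demand is inelastic.

-0.337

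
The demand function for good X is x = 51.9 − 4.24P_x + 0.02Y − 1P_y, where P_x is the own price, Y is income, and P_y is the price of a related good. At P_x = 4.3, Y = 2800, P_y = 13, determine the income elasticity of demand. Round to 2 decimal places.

First evaluate x: 51.9 − 4.24(4.3) + 0.02(2800) − 1(13) = 51.9 − 18.232 + 56 − 13 = 76.668.
∂x/∂Y = +0.02, so E_I = 0.02·(2800/76.668) ≈ 0.73.
E_I ∈ (0,1): normal good (necessity).

0.73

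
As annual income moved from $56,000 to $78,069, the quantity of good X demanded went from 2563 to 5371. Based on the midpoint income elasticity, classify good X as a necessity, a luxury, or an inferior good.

%ΔQ = (5371 − 2563)/[(2563+5371)/2] = 2808/3967 ≈ 0.7078.
%ΔM = (78,069 − 56,000)/[(56,000+78,069)/2] = 22069/67034.5 ≈ 0.3292.
E_I = %ΔQ/%ΔM ≈ 2.150.
E_I > 1: normal good (luxury).

luxury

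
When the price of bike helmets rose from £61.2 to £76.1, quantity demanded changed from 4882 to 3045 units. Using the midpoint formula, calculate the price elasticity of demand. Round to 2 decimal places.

-2.14

%ΔQ = (3045 − 4882)/[(4882 + 3045)/2] = -1837/3963.5 ≈ -0.4635.
%Δp = (76.1 − 61.2)/[(61.2 + 76.1)/2] = 14.9/68.65 ≈ 0.2170.
Arc elasticity E = %ΔQ/%Δp ≈ -0.4635/0.2170 ≈ -2.14.
|E| > 1: demand is elastic over this range.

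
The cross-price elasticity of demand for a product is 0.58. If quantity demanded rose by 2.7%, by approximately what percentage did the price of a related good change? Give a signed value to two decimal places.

4.66

%ΔQ ≈ E × %ΔP_y ⇒ %ΔP_y = %ΔQ / E = (2.7%)/(0.58) ≈ 4.66%.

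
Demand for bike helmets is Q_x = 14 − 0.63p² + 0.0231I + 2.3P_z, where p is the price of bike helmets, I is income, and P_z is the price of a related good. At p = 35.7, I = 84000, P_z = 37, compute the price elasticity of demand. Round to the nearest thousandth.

First evaluate Q_x: 14 − 0.63(35.7)² + 0.0231(84000) + 2.3(37) = 14 − 802.9287 + 1940.4 + 85.1 = 1236.5713.
∂Q_x/∂p = −2·0.63·p = -44.982, so E_p = -44.982·(35.7/1236.5713) ≈ -1.299.
|E_p| > 1: demand is elastic.

-1.299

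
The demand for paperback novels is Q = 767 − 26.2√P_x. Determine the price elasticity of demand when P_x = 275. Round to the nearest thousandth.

At P_x = 275, Q = 332.5222.
dQ/dP_x = −26.2/(2√P_x) = −26.2/(2·16.5831).
Point elasticity E = (dQ/dP_x)·(P_x/Q) = -0.79 × 275/332.5222 ≈ -0.653.
|E| < 1, so demand is inelastic at this price.

-0.653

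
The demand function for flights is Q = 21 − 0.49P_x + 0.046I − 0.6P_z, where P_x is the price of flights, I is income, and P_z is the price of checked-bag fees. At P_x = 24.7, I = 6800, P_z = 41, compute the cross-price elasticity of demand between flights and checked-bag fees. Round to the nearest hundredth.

-0.08

At the given point, Q = 21 − 0.49(24.7) + 0.046(6800) − 0.6(41) = 21 − 12.103 + 312.8 − 24.6 = 297.097.
∂Q/∂P_z = −0.6, so E_xy = -0.6·(41/297.097) ≈ -0.08.
E_xy < 0: the goods are complements.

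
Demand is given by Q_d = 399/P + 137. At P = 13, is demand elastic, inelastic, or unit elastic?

At P = 13, Q_d = 167.6923.
dQ_d/dP = −399/P² = −2.3609.
Point elasticity E = (dQ_d/dP)·(P/Q_d) = -2.3609 × 13/167.6923 ≈ -0.183.
|E| ≈ 0.183 < 1, so demand is inelastic.

inelastic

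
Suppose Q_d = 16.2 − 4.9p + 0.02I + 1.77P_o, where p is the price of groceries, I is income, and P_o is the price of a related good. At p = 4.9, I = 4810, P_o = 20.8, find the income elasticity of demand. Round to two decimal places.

0.77

Q_d = 16.2 − 4.9(4.9) + 0.02(4810) + 1.77(20.8) = 16.2 − 24.01 + 96.2 + 36.816 = 125.206.
∂Q_d/∂I = +0.02, so E_I = 0.02·(4810/125.206) ≈ 0.77.
E_I ∈ (0,1): normal good (necessity).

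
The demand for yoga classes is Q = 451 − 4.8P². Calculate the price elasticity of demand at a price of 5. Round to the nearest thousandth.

At P = 5, Q = 331.
dQ/dP = −2·4.8·P = −48.
Point elasticity E = (dQ/dP)·(P/Q) = -48 × 5/331 ≈ -0.725.
|E| < 1, so demand is inelastic at this price.

-0.725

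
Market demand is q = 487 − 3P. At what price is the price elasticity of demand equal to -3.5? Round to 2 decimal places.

Set −bP/(a − bP) = −3.5 ⇒ bP = 3.5(a − bP) ⇒ bP(1+3.5) = 3.5·a.
P = 3.5·487/(3·4.5) ≈ 126.26.

126.26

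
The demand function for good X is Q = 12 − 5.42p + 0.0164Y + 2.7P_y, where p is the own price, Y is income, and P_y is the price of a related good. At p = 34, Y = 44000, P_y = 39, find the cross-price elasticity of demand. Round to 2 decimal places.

At the given point, Q = 12 − 5.42(34) + 0.0164(44000) + 2.7(39) = 12 − 184.28 + 721.6 + 105.3 = 654.62.
∂Q/∂P_y = +2.7, so E_xy = 2.7·(39/654.62) ≈ 0.16.
E_xy > 0: the goods are substitutes.

0.16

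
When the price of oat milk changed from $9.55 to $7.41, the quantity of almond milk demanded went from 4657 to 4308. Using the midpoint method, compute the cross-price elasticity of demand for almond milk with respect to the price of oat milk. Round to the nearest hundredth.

%ΔQ_x = (4308 − 4657)/[(4657+4308)/2] = -349/4482.5 ≈ -0.0779.
%ΔP_y = (7.41 − 9.55)/[(9.55+7.41)/2] ≈ -0.2524.
E_xy = -0.0779/-0.2524 ≈ 0.31.
E_xy > 0, so almond milk and oat milk are substitutes.

0.31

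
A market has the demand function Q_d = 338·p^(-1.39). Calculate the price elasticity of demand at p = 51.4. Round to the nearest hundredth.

-1.39

For a Cobb–Douglas (constant-elasticity) form Q_d = A·p^α·…, the elasticity with respect to p equals the exponent α at every point.
Here the exponent on p is -1.39, so the price elasticity of demand is -1.39.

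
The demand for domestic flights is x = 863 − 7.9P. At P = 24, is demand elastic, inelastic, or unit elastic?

inelastic

At P = 24, x = 673.4.
dx/dP = −7.9.
Point elasticity E = (dx/dP)·(P/x) = -7.9 × 24/673.4 ≈ -0.282.
|E| ≈ 0.282 < 1, so demand is inelastic.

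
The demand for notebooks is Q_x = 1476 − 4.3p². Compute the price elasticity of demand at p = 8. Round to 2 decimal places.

-0.46

At p = 8, Q_x = 1200.8.
dQ_x/dp = −2·4.3·p = −68.8.
Point elasticity E = (dQ_x/dp)·(p/Q_x) = -68.8 × 8/1200.8 ≈ -0.46.
|E| < 1, so demand is inelastic at this price.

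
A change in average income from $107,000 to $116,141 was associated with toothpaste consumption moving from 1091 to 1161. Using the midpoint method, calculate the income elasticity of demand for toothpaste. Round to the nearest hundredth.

0.76

%ΔQ = (1161 − 1091)/[(1091+1161)/2] = 70/1126 ≈ 0.0622.
%ΔI = (116,141 − 107,000)/[(107,000+116,141)/2] = 9141/111570.5 ≈ 0.0819.
E_I = %ΔQ/%ΔI ≈ 0.76.
E_I ∈ (0,1): normal good (necessity).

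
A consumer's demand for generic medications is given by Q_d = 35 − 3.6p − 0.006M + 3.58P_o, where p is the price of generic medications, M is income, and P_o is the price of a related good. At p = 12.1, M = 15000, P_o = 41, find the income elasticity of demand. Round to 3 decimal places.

Evaluating quantity at (p, M, P_o) gives Q_d = 35 − 3.6(12.1) − 0.006(15000) + 3.58(41) = 35 − 43.56 − 90 + 146.78 = 48.22.
∂Q_d/∂M = −0.006, so E_I = -0.006·(15000/48.22) ≈ -1.866.
E_I < 0: inferior good.

-1.866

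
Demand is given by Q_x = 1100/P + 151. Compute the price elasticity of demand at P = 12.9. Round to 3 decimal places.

At P = 12.9, Q_x = 236.2713.
dQ_x/dP = −1100/P² = −6.6102.
Point elasticity E = (dQ_x/dP)·(P/Q_x) = -6.6102 × 12.9/236.2713 ≈ -0.361.
|E| < 1, so demand is inelastic at this price.

-0.361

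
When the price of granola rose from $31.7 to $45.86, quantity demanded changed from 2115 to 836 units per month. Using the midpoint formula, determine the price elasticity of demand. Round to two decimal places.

-2.37

%Δq = (836 − 2115)/[(2115 + 836)/2] = -1279/1475.5 ≈ -0.8668.
%ΔP = (45.86 − 31.7)/[(31.7 + 45.86)/2] = 14.16/38.78 ≈ 0.3651.
Arc elasticity E = %Δq/%ΔP ≈ -0.8668/0.3651 ≈ -2.37.
|E| > 1: demand is elastic over this range.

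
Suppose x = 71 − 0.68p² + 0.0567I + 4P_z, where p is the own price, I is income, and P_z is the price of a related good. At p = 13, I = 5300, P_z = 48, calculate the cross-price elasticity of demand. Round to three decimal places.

Substituting, x = 71 − 0.68(13)² + 0.0567(5300) + 4(48) = 71 − 114.92 + 300.51 + 192 = 448.59.
∂x/∂P_z = +4, so E_xy = 4·(48/448.59) ≈ 0.428.
E_xy > 0: the goods are substitutes.

0.428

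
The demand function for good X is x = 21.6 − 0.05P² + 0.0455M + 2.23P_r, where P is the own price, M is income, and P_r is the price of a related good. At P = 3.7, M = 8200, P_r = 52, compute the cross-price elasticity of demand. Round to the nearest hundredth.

0.23

At the given point, x = 21.6 − 0.05(3.7)² + 0.0455(8200) + 2.23(52) = 21.6 − 0.6845 + 373.1 + 115.96 = 509.9755.
∂x/∂P_r = +2.23, so E_xy = 2.23·(52/509.9755) ≈ 0.23.
E_xy > 0: the goods are substitutes.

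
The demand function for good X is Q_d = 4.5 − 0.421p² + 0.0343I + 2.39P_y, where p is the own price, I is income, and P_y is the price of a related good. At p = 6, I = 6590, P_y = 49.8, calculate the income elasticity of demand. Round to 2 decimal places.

0.68

Evaluating quantity at (p, I, P_y) gives Q_d = 4.5 − 0.421(6)² + 0.0343(6590) + 2.39(49.8) = 4.5 − 15.156 + 226.037 + 119.022 = 334.403.
∂Q_d/∂I = +0.0343, so E_I = 0.0343·(6590/334.403) ≈ 0.68.
E_I ∈ (0,1): normal good (necessity).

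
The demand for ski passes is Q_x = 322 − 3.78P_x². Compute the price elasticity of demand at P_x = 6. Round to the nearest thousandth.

At P_x = 6, Q_x = 185.92.
dQ_x/dP_x = −2·3.78·P_x = −45.36.
Point elasticity E = (dQ_x/dP_x)·(P_x/Q_x) = -45.36 × 6/185.92 ≈ -1.464.
|E| > 1, so demand is elastic at this price.

-1.464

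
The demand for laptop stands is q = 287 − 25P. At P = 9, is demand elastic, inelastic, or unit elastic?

At P = 9, q = 62.
dq/dP = −25.
Point elasticity E = (dq/dP)·(P/q) = -25 × 9/62 ≈ -3.629.
|E| ≈ 3.629 > 1, so demand is elastic.

elastic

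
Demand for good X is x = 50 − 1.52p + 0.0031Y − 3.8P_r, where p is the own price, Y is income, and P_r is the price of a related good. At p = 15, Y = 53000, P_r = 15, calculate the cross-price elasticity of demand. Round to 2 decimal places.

First evaluate x: 50 − 1.52(15) + 0.0031(53000) − 3.8(15) = 50 − 22.8 + 164.3 − 57 = 134.5.
∂x/∂P_r = −3.8, so E_xy = -3.8·(15/134.5) ≈ -0.42.
E_xy < 0: the goods are complements.

-0.42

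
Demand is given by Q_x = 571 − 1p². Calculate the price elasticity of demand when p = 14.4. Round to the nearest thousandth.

-1.140

At p = 14.4, Q_x = 363.64.
dQ_x/dp = −2·1·p = −28.8.
Point elasticity E = (dQ_x/dp)·(p/Q_x) = -28.8 × 14.4/363.64 ≈ -1.140.
|E| > 1, so demand is elastic at this price.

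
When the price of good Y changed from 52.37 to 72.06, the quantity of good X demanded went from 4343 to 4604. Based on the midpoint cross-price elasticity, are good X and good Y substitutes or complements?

%ΔQ_x = (4604 − 4343)/[(4343+4604)/2] = 261/4473.5 ≈ 0.0583.
%ΔP_y = (72.06 − 52.37)/[(52.37+72.06)/2] ≈ 0.3165.
E_xy = 0.0583/0.3165 ≈ 0.184.
E_xy > 0, so the goods are substitutes.

substitutes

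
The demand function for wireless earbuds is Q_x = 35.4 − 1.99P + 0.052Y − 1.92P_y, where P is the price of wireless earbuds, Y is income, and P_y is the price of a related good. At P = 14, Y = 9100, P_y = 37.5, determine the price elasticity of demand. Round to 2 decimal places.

-0.07

Substituting, Q_x = 35.4 − 1.99(14) + 0.052(9100) − 1.92(37.5) = 35.4 − 27.86 + 473.2 − 72 = 408.74.
∂Q_x/∂P = −1.99, so E_p = (−1.99)·(14/408.74) ≈ -0.07.
|E_p| < 1: demand is inelastic.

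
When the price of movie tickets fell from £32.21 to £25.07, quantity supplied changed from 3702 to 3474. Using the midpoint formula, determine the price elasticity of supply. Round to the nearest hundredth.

0.25

%ΔQ = (3474 − 3702)/[(3702 + 3474)/2] = -228/3588 ≈ -0.0635.
%ΔP = (25.07 − 32.21)/[(32.21 + 25.07)/2] = -7.14/28.64 ≈ -0.2493.
Arc elasticity E = %ΔQ/%ΔP ≈ -0.0635/-0.2493 ≈ 0.25.
|E| < 1: supply is inelastic over this range.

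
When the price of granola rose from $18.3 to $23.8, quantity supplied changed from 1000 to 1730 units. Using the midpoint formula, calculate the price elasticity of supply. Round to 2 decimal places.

2.05

%Δq = (1730 − 1000)/[(1000 + 1730)/2] = 730/1365 ≈ 0.5348.
%Δp = (23.8 − 18.3)/[(18.3 + 23.8)/2] = 5.5/21.05 ≈ 0.2613.
Arc elasticity E = %Δq/%Δp ≈ 0.5348/0.2613 ≈ 2.05.
|E| > 1: supply is elastic over this range.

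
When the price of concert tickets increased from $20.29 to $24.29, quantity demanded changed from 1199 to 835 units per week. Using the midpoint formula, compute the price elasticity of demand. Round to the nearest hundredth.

-1.99

%ΔQ = (835 − 1199)/[(1199 + 835)/2] = -364/1017 ≈ -0.3579.
%Δp = (24.29 − 20.29)/[(20.29 + 24.29)/2] = 4/22.29 ≈ 0.1795.
Arc elasticity E = %ΔQ/%Δp ≈ -0.3579/0.1795 ≈ -1.99.
|E| > 1: demand is elastic over this range.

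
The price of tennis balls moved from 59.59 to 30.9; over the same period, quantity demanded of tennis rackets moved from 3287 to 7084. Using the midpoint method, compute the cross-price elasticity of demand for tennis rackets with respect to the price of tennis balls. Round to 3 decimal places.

-1.155

%ΔQ_x = (7084 − 3287)/[(3287+7084)/2] = 3797/5185.5 ≈ 0.7322.
%ΔP_y = (30.9 − 59.59)/[(59.59+30.9)/2] ≈ -0.6341.
E_xy = 0.7322/-0.6341 ≈ -1.155.
E_xy < 0, so tennis rackets and tennis balls are complements.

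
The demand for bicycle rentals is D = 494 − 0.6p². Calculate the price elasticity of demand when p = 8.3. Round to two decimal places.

-0.18

At p = 8.3, D = 452.666.
dD/dp = −2·0.6·p = −9.96.
Point elasticity E = (dD/dp)·(p/D) = -9.96 × 8.3/452.666 ≈ -0.18.
|E| < 1, so demand is inelastic at this price.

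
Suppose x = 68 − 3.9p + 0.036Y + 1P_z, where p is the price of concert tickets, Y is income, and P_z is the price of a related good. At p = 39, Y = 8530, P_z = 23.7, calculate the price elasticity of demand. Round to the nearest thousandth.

-0.617

x = 68 − 3.9(39) + 0.036(8530) + 1(23.7) = 68 − 152.1 + 307.08 + 23.7 = 246.68.
∂x/∂p = −3.9, so E_p = (−3.9)·(39/246.68) ≈ -0.617.
|E_p| < 1: demand is inelastic.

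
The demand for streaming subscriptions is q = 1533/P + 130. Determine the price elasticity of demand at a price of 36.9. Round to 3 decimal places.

At P = 36.9, q = 171.5447.
dq/dP = −1533/P² = −1.1259.
Point elasticity E = (dq/dP)·(P/q) = -1.1259 × 36.9/171.5447 ≈ -0.242.
|E| < 1, so demand is inelastic at this price.

-0.242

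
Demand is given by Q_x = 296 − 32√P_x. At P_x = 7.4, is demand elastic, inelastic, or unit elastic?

At P_x = 7.4, Q_x = 208.9506.
dQ_x/dP_x = −32/(2√P_x) = −32/(2·2.7203).
Point elasticity E = (dQ_x/dP_x)·(P_x/Q_x) = -5.8817 × 7.4/208.9506 ≈ -0.208.
|E| ≈ 0.208 < 1, so demand is inelastic.

inelastic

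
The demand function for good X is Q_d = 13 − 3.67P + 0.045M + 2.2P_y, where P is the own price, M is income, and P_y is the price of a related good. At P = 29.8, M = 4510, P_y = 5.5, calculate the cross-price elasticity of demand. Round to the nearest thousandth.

At the given point, Q_d = 13 − 3.67(29.8) + 0.045(4510) + 2.2(5.5) = 13 − 109.366 + 202.95 + 12.1 = 118.684.
∂Q_d/∂P_y = +2.2, so E_xy = 2.2·(5.5/118.684) ≈ 0.102.
E_xy > 0: the goods are substitutes.

0.102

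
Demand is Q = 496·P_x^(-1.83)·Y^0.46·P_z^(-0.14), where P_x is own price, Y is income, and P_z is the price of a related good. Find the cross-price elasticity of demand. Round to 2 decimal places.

For a Cobb–Douglas (constant-elasticity) form Q = A·P_z^α·…, the elasticity with respect to P_z equals the exponent α at every point.
Here the exponent on P_z is -0.14, so the cross-price elasticity of demand is -0.14.

-0.14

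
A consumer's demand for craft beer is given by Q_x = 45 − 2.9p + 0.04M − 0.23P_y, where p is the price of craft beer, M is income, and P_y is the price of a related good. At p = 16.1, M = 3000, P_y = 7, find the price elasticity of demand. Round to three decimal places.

First evaluate Q_x: 45 − 2.9(16.1) + 0.04(3000) − 0.23(7) = 45 − 46.69 + 120 − 1.61 = 116.7.
∂Q_x/∂p = −2.9, so E_p = (−2.9)·(16.1/116.7) ≈ -0.400.
|E_p| < 1: demand is inelastic.

-0.400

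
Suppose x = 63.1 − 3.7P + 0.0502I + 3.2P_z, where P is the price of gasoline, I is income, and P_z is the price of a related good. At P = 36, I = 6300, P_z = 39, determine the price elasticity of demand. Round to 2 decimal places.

-0.36

At the given point, x = 63.1 − 3.7(36) + 0.0502(6300) + 3.2(39) = 63.1 − 133.2 + 316.26 + 124.8 = 370.96.
∂x/∂P = −3.7, so E_p = (−3.7)·(36/370.96) ≈ -0.36.
|E_p| < 1: demand is inelastic.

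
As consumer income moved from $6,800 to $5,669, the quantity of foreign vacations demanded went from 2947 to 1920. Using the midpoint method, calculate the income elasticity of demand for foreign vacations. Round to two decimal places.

2.33

%ΔQ = (1920 − 2947)/[(2947+1920)/2] = -1027/2433.5 ≈ -0.4220.
%ΔY = (5,669 − 6,800)/[(6,800+5,669)/2] = -1131/6234.5 ≈ -0.1814.
E_I = %ΔQ/%ΔY ≈ 2.33.
E_I > 1: normal good (luxury).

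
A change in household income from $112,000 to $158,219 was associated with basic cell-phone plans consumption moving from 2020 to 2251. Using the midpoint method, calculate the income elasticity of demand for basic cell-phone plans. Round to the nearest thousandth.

%ΔQ = (2251 − 2020)/[(2020+2251)/2] = 231/2135.5 ≈ 0.1082.
%ΔM = (158,219 − 112,000)/[(112,000+158,219)/2] = 46219/135109.5 ≈ 0.3421.
E_I = %ΔQ/%ΔM ≈ 0.316.
E_I ∈ (0,1): normal good (necessity).

0.316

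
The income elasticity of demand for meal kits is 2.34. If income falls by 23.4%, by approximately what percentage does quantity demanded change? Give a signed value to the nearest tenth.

-54.8

%ΔQ ≈ E × %ΔI = (2.34) × (-23.4%) ≈ -54.8%.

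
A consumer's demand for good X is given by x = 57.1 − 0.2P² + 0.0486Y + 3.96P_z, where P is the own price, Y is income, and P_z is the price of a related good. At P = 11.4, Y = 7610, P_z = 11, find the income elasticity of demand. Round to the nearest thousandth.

At the given point, x = 57.1 − 0.2(11.4)² + 0.0486(7610) + 3.96(11) = 57.1 − 25.992 + 369.846 + 43.56 = 444.514.
∂x/∂Y = +0.0486, so E_I = 0.0486·(7610/444.514) ≈ 0.832.
E_I ∈ (0,1): normal good (necessity).

0.832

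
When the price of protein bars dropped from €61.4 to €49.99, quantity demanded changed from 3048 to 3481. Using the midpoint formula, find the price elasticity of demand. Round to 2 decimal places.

%ΔQ = (3481 − 3048)/[(3048 + 3481)/2] = 433/3264.5 ≈ 0.1326.
%Δp = (49.99 − 61.4)/[(61.4 + 49.99)/2] = -11.41/55.695 ≈ -0.2049.
Arc elasticity E = %ΔQ/%Δp ≈ 0.1326/-0.2049 ≈ -0.65.
|E| < 1: demand is inelastic over this range.

-0.65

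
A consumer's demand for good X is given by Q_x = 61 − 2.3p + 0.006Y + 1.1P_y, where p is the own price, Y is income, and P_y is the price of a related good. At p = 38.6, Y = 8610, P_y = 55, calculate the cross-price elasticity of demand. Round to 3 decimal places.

First evaluate Q_x: 61 − 2.3(38.6) + 0.006(8610) + 1.1(55) = 61 − 88.78 + 51.66 + 60.5 = 84.38.
∂Q_x/∂P_y = +1.1, so E_xy = 1.1·(55/84.38) ≈ 0.717.
E_xy > 0: the goods are substitutes.

0.717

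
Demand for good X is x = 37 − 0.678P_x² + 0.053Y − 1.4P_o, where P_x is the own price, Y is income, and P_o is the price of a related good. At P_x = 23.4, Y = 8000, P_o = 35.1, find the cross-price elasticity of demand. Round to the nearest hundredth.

First evaluate x: 37 − 0.678(23.4)² + 0.053(8000) − 1.4(35.1) = 37 − 371.2457 + 424 − 49.14 = 40.6143.
∂x/∂P_o = −1.4, so E_xy = -1.4·(35.1/40.6143) ≈ -1.21.
E_xy < 0: the goods are complements.

-1.21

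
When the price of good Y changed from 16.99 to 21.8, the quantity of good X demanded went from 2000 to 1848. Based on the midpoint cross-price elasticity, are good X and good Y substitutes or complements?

%ΔQ_x = (1848 − 2000)/[(2000+1848)/2] = -152/1924 ≈ -0.0790.
%ΔP_y = (21.8 − 16.99)/[(16.99+21.8)/2] ≈ 0.2480.
E_xy = -0.0790/0.2480 ≈ -0.319.
E_xy < 0, so the goods are complements.

complements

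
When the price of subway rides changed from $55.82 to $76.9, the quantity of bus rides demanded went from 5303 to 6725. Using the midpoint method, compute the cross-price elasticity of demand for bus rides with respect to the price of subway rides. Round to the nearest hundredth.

0.74

%ΔQ_x = (6725 − 5303)/[(5303+6725)/2] = 1422/6014 ≈ 0.2364.
%ΔP_y = (76.9 − 55.82)/[(55.82+76.9)/2] ≈ 0.3177.
E_xy = 0.2364/0.3177 ≈ 0.74.
E_xy > 0, so bus rides and subway rides are substitutes.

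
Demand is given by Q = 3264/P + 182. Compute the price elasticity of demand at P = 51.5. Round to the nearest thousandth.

At P = 51.5, Q = 245.3786.
dQ/dP = −3264/P² = −1.2307.
Point elasticity E = (dQ/dP)·(P/Q) = -1.2307 × 51.5/245.3786 ≈ -0.258.
|E| < 1, so demand is inelastic at this price.

-0.258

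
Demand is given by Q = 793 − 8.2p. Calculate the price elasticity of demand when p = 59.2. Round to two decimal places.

-1.58

At p = 59.2, Q = 307.56.
dQ/dp = −8.2.
Point elasticity E = (dQ/dp)·(p/Q) = -8.2 × 59.2/307.56 ≈ -1.58.
|E| > 1, so demand is elastic at this price.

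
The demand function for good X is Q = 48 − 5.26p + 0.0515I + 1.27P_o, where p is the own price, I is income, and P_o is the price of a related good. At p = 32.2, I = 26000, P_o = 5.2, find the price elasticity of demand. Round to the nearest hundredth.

-0.14

First evaluate Q: 48 − 5.26(32.2) + 0.0515(26000) + 1.27(5.2) = 48 − 169.372 + 1339 + 6.604 = 1224.232.
∂Q/∂p = −5.26, so E_p = (−5.26)·(32.2/1224.232) ≈ -0.14.
|E_p| < 1: demand is inelastic.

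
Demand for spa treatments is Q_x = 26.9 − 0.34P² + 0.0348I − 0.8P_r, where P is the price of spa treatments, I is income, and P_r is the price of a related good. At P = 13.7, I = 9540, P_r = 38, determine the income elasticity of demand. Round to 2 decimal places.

1.25

At the given point, Q_x = 26.9 − 0.34(13.7)² + 0.0348(9540) − 0.8(38) = 26.9 − 63.8146 + 331.992 − 30.4 = 264.6774.
∂Q_x/∂I = +0.0348, so E_I = 0.0348·(9540/264.6774) ≈ 1.25.
E_I > 1: normal good (luxury).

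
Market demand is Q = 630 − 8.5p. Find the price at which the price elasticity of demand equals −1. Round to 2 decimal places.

For linear demand Q = a − bp, E = −bp/(a − bp). |E| = 1 ⇒ bp = a − bp ⇒ p = a/(2b).
p = 630/(2·8.5) ≈ 37.06.

37.06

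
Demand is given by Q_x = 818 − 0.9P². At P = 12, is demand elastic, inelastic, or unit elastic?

At P = 12, Q_x = 688.4.
dQ_x/dP = −2·0.9·P = −21.6.
Point elasticity E = (dQ_x/dP)·(P/Q_x) = -21.6 × 12/688.4 ≈ -0.377.
|E| ≈ 0.377 < 1, so demand is inelastic.

inelastic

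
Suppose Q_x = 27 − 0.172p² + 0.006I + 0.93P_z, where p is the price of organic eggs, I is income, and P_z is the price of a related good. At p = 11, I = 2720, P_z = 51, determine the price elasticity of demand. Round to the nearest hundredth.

-0.60

At the given point, Q_x = 27 − 0.172(11)² + 0.006(2720) + 0.93(51) = 27 − 20.812 + 16.32 + 47.43 = 69.938.
∂Q_x/∂p = −2·0.172·p = -3.784, so E_p = -3.784·(11/69.938) ≈ -0.60.
|E_p| < 1: demand is inelastic.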